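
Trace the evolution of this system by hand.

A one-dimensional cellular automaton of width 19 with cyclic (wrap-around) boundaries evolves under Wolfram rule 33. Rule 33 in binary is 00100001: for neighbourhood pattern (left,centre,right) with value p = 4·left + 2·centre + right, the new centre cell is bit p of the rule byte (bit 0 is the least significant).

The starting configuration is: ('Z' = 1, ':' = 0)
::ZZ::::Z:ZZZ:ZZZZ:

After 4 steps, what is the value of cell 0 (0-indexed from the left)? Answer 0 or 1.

0

0) ::ZZ::::Z:ZZZ:ZZZZ:
1) Z::::ZZ::Z:::Z:::::
2) ::ZZ:::::::Z:::ZZZ:
3) Z::::ZZZZZ:::Z:::::
4) ::ZZ:::::::Z:::ZZZ:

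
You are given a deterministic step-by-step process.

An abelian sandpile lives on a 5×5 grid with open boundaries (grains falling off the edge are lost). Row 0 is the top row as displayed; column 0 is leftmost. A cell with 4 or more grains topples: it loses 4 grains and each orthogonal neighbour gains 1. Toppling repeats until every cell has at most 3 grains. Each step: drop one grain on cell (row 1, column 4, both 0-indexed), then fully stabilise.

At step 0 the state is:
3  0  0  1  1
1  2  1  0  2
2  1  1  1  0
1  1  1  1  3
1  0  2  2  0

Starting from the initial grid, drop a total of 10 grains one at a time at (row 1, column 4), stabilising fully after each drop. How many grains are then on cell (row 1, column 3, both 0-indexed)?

gen 0: 3  0  0  1  1
1  2  1  0  2
2  1  1  1  0
1  1  1  1  3
1  0  2  2  0
gen 1: 3  0  0  1  1
1  2  1  0  3
2  1  1  1  0
1  1  1  1  3
1  0  2  2  0
gen 2: 3  0  0  1  2
1  2  1  1  0
2  1  1  1  1
1  1  1  1  3
1  0  2  2  0
gen 3: 3  0  0  1  2
1  2  1  1  1
2  1  1  1  1
1  1  1  1  3
1  0  2  2  0
gen 4: 3  0  0  1  2
1  2  1  1  2
2  1  1  1  1
1  1  1  1  3
1  0  2  2  0
gen 5: 3  0  0  1  2
1  2  1  1  3
2  1  1  1  1
1  1  1  1  3
1  0  2  2  0
gen 6: 3  0  0  1  3
1  2  1  2  0
2  1  1  1  2
1  1  1  1  3
1  0  2  2  0
gen 7: 3  0  0  1  3
1  2  1  2  1
2  1  1  1  2
1  1  1  1  3
1  0  2  2  0
gen 8: 3  0  0  1  3
1  2  1  2  2
2  1  1  1  2
1  1  1  1  3
1  0  2  2  0
gen 9: 3  0  0  1  3
1  2  1  2  3
2  1  1  1  2
1  1  1  1  3
1  0  2  2  0
gen 10: 3  0  0  2  0
1  2  1  3  1
2  1  1  1  3
1  1  1  1  3
1  0  2  2  0

3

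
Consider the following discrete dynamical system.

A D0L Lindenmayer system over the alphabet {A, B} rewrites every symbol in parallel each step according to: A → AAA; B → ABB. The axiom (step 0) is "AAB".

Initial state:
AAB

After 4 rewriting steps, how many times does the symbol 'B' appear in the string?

16

gen 0: AAB
gen 1: AAAAAAABB
gen 2: AAAAAAAAAAAAAAAAAAAAAABBABB
gen 3: AAAAAAAAAAAAAAAAAAAAAAAAAAAAAAAAAAAAAAAAAAAAAAAAAAAAAAAAAAAAAAAAAAABBABBAAAABBABB
gen 4: AAAAAAAAAAAAAAAAAAAAAAAAAAAAAAAAAAAAAAAAAAAAAAAAAAAAAAAAAA…AAAAAAAAAAAAAAAAABBABBAAAABBABBAAAAAAAAAAAAABBABBAAAABBABB  (len 243)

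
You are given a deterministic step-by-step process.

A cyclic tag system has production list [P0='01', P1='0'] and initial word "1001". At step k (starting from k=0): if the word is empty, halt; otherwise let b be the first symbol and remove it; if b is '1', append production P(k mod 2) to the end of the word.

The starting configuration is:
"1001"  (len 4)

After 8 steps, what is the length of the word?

0

k=0  "1001"  (len 4)
k=1  "00101"  (len 5)
k=2  "0101"  (len 4)
k=3  "101"  (len 3)
k=4  "010"  (len 3)
k=5  "10"  (len 2)
k=6  "00"  (len 2)
k=7  "0"  (len 1)
k=8  (halted — word empty)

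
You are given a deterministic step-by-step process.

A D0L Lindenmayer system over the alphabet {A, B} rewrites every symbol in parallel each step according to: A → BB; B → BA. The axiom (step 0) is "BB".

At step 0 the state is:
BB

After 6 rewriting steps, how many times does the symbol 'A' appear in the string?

0) BB
1) BABA
2) BABBBABB
3) BABBBABABABBBABA
4) BABBBABABABBBABBBABBBABABABBBABB
5) BABBBABABABBBABBBABBBABABABBBABABABBBABABABBBABBBABBBABABABBBABA
6) BABBBABABABBBABBBABBBABABABBBABABABBBABABABBBABBBABBBABABA…BABABBBABBBABBBABABABBBABABABBBABABABBBABBBABBBABABABBBABB  (len 128)

42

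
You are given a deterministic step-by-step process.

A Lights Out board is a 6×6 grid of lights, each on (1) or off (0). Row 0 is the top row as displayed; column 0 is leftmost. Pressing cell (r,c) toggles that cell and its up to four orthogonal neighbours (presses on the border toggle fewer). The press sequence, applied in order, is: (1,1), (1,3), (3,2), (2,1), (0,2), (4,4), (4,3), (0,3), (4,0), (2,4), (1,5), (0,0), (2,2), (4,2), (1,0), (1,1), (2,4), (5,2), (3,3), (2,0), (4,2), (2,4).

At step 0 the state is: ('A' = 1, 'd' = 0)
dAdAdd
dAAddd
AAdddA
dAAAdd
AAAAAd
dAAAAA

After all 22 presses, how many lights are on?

gen 0: dAdAdd
dAAddd
AAdddA
dAAAdd
AAAAAd
dAAAAA
gen 1: dddAdd
Addddd
AddddA
dAAAdd
AAAAAd
dAAAAA
gen 2: dddddd
AdAAAd
AddAdA
dAAAdd
AAAAAd
dAAAAA
gen 3: dddddd
AdAAAd
AdAAdA
dddddd
AAdAAd
dAAAAA
gen 4: dddddd
AAAAAd
dAdAdA
dAdddd
AAdAAd
dAAAAA
gen 5: dAAAdd
AAdAAd
dAdAdA
dAdddd
AAdAAd
dAAAAA
gen 6: dAAAdd
AAdAAd
dAdAdA
dAddAd
AAdddA
dAAAdA
gen 7: dAAAdd
AAdAAd
dAdAdA
dAdAAd
AAAAAA
dAAddA
gen 8: dAddAd
AAddAd
dAdAdA
dAdAAd
AAAAAA
dAAddA
gen 9: dAddAd
AAddAd
dAdAdA
AAdAAd
ddAAAA
AAAddA
gen 10: dAddAd
AAdddd
dAddAd
AAdAdd
ddAAAA
AAAddA
gen 11: dAddAA
AAddAA
dAddAA
AAdAdd
ddAAAA
AAAddA
gen 12: AdddAA
dAddAA
dAddAA
AAdAdd
ddAAAA
AAAddA
gen 13: AdddAA
dAAdAA
ddAAAA
AAAAdd
ddAAAA
AAAddA
gen 14: AdddAA
dAAdAA
ddAAAA
AAdAdd
dAddAA
AAdddA
gen 15: ddddAA
AdAdAA
AdAAAA
AAdAdd
dAddAA
AAdddA
gen 16: dAddAA
dAddAA
AAAAAA
AAdAdd
dAddAA
AAdddA
gen 17: dAddAA
dAdddA
AAAddd
AAdAAd
dAddAA
AAdddA
gen 18: dAddAA
dAdddA
AAAddd
AAdAAd
dAAdAA
AdAAdA
gen 19: dAddAA
dAdddA
AAAAdd
AAAddd
dAAAAA
AdAAdA
gen 20: dAddAA
AAdddA
ddAAdd
dAAddd
dAAAAA
AdAAdA
gen 21: dAddAA
AAdddA
ddAAdd
dAdddd
ddddAA
AddAdA
gen 22: dAddAA
AAddAA
ddAdAA
dAddAd
ddddAA
AddAdA

17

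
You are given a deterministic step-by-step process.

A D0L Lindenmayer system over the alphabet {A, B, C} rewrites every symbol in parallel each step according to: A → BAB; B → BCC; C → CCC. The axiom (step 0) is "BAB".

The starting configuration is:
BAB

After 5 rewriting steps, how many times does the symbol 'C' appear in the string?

716

[0] BAB
[1] BCCBABBCC
[2] BCCCCCCCCBCCBABBCCBCCCCCCCC
[3] BCCCCCCCCCCCCCCCCCCCCCCCCCCBCCCCCCCCBCCBABBCCBCCCCCCCCBCCCCCCCCCCCCCCCCCCCCCCCCCC
[4] BCCCCCCCCCCCCCCCCCCCCCCCCCCCCCCCCCCCCCCCCCCCCCCCCCCCCCCCCC…CCCCCCCCCCCCCCCCCCCCCCCCCCCCCCCCCCCCCCCCCCCCCCCCCCCCCCCCCC  (len 243)
[5] BCCCCCCCCCCCCCCCCCCCCCCCCCCCCCCCCCCCCCCCCCCCCCCCCCCCCCCCCC…CCCCCCCCCCCCCCCCCCCCCCCCCCCCCCCCCCCCCCCCCCCCCCCCCCCCCCCCCC  (len 729)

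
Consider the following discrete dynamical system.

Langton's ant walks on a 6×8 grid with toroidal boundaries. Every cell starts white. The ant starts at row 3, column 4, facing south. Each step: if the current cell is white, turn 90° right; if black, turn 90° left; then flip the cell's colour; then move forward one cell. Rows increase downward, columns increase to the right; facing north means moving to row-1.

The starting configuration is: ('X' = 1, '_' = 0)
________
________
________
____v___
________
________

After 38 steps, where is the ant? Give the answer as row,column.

0,5

0) ________
________
________
____v___
________
________
1) ________
________
________
___<X___
________
________
2) ________
________
___^____
___XX___
________
________
3) ________
________
___X>___
___XX___
________
________
4) ________
________
___XX___
___Xv___
________
________
5) ________
________
___XX___
___X_>__
________
________
6) ________
________
___XX___
___X_X__
_____v__
________
7) ________
________
___XX___
___X_X__
____<X__
________
8) ________
________
___XX___
___X^X__
____XX__
________
9) ________
________
___XX___
___XX>__
____XX__
________
10) ________
________
___XX^__
___XX___
____XX__
________
11) ________
________
___XXX>_
___XX___
____XX__
________
12) ________
________
___XXXX_
___XX_v_
____XX__
________
13) ________
________
___XXXX_
___XX<X_
____XX__
________
14) ________
________
___XX^X_
___XXXX_
____XX__
________
15) ________
________
___X<_X_
___XXXX_
____XX__
________
16) ________
________
___X__X_
___XvXX_
____XX__
________
17) ________
________
___X__X_
___X_>X_
____XX__
________
18) ________
________
___X_^X_
___X__X_
____XX__
________
19) ________
________
___X_X>_
___X__X_
____XX__
________
20) ________
______^_
___X_X__
___X__X_
____XX__
________
21) ________
______X>
___X_X__
___X__X_
____XX__
________
22) ________
______XX
___X_X_v
___X__X_
____XX__
________
23) ________
______XX
___X_X<X
___X__X_
____XX__
________
24) ________
______^X
___X_XXX
___X__X_
____XX__
________
25) ________
_____<_X
___X_XXX
___X__X_
____XX__
________
26) _____^__
_____X_X
___X_XXX
___X__X_
____XX__
________
27) _____X>_
_____X_X
___X_XXX
___X__X_
____XX__
________
28) _____XX_
_____XvX
___X_XXX
___X__X_
____XX__
________
29) _____XX_
_____<XX
___X_XXX
___X__X_
____XX__
________
30) _____XX_
______XX
___X_vXX
___X__X_
____XX__
________
31) _____XX_
______XX
___X__>X
___X__X_
____XX__
________
32) _____XX_
______^X
___X___X
___X__X_
____XX__
________
33) _____XX_
_____<_X
___X___X
___X__X_
____XX__
________
34) _____^X_
_____X_X
___X___X
___X__X_
____XX__
________
35) ____<_X_
_____X_X
___X___X
___X__X_
____XX__
________
36) ____X_X_
_____X_X
___X___X
___X__X_
____XX__
____^___
37) ____X_X_
_____X_X
___X___X
___X__X_
____XX__
____X>__
38) ____XvX_
_____X_X
___X___X
___X__X_
____XX__
____XX__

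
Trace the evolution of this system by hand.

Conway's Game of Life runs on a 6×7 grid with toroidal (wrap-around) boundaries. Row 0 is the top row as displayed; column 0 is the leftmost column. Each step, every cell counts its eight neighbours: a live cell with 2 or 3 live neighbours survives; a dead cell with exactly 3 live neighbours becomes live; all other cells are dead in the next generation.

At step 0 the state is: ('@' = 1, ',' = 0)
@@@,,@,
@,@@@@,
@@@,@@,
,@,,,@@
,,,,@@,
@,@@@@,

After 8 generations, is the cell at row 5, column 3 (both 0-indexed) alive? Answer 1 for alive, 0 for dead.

0

[0] @@@,,@,
@,@@@@,
@@@,@@,
,@,,,@@
,,,,@@,
@,@@@@,
[1] @,,,,,,
,,,,,,,
,,,,,,,
,@@@,,,
@@@,,,,
@,@,,,,
[2] ,@,,,,,
,,,,,,,
,,@,,,,
@,,@,,,
@,,,,,,
@,@,,,@
[3] @@,,,,,
,,,,,,,
,,,,,,,
,@,,,,,
@,,,,,,
@,,,,,@
[4] @@,,,,@
,,,,,,,
,,,,,,,
,,,,,,,
@@,,,,@
,,,,,,@
[5] @,,,,,@
@,,,,,,
,,,,,,,
@,,,,,,
@,,,,,@
,,,,,@,
[6] @,,,,,@
@,,,,,@
,,,,,,,
@,,,,,@
@,,,,,@
,,,,,@,
[7] @,,,,@,
@,,,,,@
,,,,,,,
@,,,,,@
@,,,,@,
,,,,,@,
[8] @,,,,@,
@,,,,,@
,,,,,,,
@,,,,,@
@,,,,@,
,,,,@@,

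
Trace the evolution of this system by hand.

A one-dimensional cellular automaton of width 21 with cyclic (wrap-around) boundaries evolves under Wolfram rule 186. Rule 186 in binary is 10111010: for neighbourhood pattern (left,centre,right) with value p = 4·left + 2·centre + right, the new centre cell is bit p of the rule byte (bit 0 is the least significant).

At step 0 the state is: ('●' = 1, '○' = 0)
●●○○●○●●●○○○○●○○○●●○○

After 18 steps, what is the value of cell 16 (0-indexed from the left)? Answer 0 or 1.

1

t=0: ●●○○●○●●●○○○○●○○○●●○○
t=1: ●○●●○●●●○●○○●○●○●●○●●
t=2: ○●●○●●●○●○●●○●○●●○●●●
t=3: ●●○●●●○●○●●○●○●●○●●●○
t=4: ●○●●●○●○●●○●○●●○●●●○●
t=5: ○●●●○●○●●○●○●●○●●●○●●
t=6: ●●●○●○●●○●○●●○●●●○●●○
t=7: ●●○●○●●○●○●●○●●●○●●○●
t=8: ●○●○●●○●○●●○●●●○●●○●●
t=9: ○●○●●○●○●●○●●●○●●○●●●
t=10: ●○●●○●○●●○●●●○●●○●●●○
t=11: ○●●○●○●●○●●●○●●○●●●○●
t=12: ●●○●○●●○●●●○●●○●●●○●○
t=13: ●○●○●●○●●●○●●○●●●○●○●
t=14: ○●○●●○●●●○●●○●●●○●○●●
t=15: ●○●●○●●●○●●○●●●○●○●●○
t=16: ○●●○●●●○●●○●●●○●○●●○●
t=17: ●●○●●●○●●○●●●○●○●●○●○
t=18: ●○●●●○●●○●●●○●○●●○●○●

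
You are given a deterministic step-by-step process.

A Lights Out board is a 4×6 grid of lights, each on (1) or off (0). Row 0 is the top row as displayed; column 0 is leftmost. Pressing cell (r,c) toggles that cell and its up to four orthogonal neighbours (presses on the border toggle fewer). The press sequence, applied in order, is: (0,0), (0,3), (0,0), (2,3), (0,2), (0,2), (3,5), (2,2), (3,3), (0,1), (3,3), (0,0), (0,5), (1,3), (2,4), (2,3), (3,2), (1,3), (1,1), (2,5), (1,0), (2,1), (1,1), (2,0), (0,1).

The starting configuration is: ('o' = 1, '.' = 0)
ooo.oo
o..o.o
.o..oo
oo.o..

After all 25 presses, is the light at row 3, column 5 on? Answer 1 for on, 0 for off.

[0] ooo.oo
o..o.o
.o..oo
oo.o..
[1] ..o.oo
...o.o
.o..oo
oo.o..
[2] ...o.o
.....o
.o..oo
oo.o..
[3] oo.o.o
o....o
.o..oo
oo.o..
[4] oo.o.o
o..o.o
.ooo.o
oo....
[5] o.o..o
o.oo.o
.ooo.o
oo....
[6] oo.o.o
o..o.o
.ooo.o
oo....
[7] oo.o.o
o..o.o
.ooo..
oo..oo
[8] oo.o.o
o.oo.o
......
ooo.oo
[9] oo.o.o
o.oo.o
...o..
oo.o.o
[10] ..oo.o
oooo.o
...o..
oo.o.o
[11] ..oo.o
oooo.o
......
ooo.oo
[12] oooo.o
.ooo.o
......
ooo.oo
[13] ooooo.
.ooo..
......
ooo.oo
[14] ooo.o.
.o..o.
...o..
ooo.oo
[15] ooo.o.
.o....
....oo
ooo..o
[16] ooo.o.
.o.o..
..oo.o
oooo.o
[17] ooo.o.
.o.o..
...o.o
o....o
[18] ooooo.
.oo.o.
.....o
o....o
[19] o.ooo.
o...o.
.o...o
o....o
[20] o.ooo.
o...oo
.o..o.
o.....
[21] ..ooo.
.o..oo
oo..o.
o.....
[22] ..ooo.
....oo
..o.o.
oo....
[23] .oooo.
ooo.oo
.oo.o.
oo....
[24] .oooo.
.oo.oo
o.o.o.
.o....
[25] o..oo.
..o.oo
o.o.o.
.o....

0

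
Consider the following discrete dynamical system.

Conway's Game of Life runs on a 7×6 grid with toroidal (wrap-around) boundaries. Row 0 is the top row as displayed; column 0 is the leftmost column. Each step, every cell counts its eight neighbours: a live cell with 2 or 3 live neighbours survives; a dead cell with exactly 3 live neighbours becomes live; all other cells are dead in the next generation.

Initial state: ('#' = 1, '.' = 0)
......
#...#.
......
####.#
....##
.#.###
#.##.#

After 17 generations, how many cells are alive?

4

0) ......
#...#.
......
####.#
....##
.#.###
#.##.#
1) ##.##.
......
..###.
####.#
......
.#....
####.#
2) ...##.
.#...#
#...##
##...#
......
.#....
...#.#
3) #.##.#
...#..
....#.
.#..#.
.#....
......
..##..
4) .#....
..##.#
...##.
......
......
..#...
.####.
5) ##....
..##..
..###.
......
......
.##...
.#.#..
6) ##.#..
....#.
..#.#.
...#..
......
.##...
......
7) ......
.##.##
....#.
...#..
..#...
......
#.....
8) ##...#
...###
..#.##
...#..
......
......
......
9) #....#
.###..
..#..#
...##.
......
......
#.....
10) #.#..#
.#####
.#....
...##.
......
......
#....#
11) ..#...
...###
##...#
......
......
......
##...#
12) .###..
.#####
#....#
#.....
......
#.....
##....
13) .....#
.....#
..##..
#....#
......
##....
#.....
14) #....#
....#.
#...##
......
.#...#
##....
##...#
15) .#..#.
....#.
....##
....#.
.#....
..#...
......
16) ......
...##.
...###
....##
......
......
......
17) ......
...#.#
......
...#.#
......
......
......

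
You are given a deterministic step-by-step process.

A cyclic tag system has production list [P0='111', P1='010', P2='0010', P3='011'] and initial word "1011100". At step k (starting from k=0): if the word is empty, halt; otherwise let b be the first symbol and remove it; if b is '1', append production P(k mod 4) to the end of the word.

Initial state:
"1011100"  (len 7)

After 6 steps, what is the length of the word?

14

0) "1011100"  (len 7)
1) "011100111"  (len 9)
2) "11100111"  (len 8)
3) "11001110010"  (len 11)
4) "1001110010011"  (len 13)
5) "001110010011111"  (len 15)
6) "01110010011111"  (len 14)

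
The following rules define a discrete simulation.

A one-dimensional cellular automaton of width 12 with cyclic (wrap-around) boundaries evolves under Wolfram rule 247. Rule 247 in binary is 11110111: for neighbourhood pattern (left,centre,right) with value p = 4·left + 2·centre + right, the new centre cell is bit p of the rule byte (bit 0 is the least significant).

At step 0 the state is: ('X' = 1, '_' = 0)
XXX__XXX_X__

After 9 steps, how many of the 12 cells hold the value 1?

0) XXX__XXX_X__
1) _XXXX_XXXXXX
2) X_XXXX_XXXXX
3) XX_XXXX_XXXX
4) XXX_XXXX_XXX
5) XXXX_XXXX_XX
6) XXXXX_XXXX_X
7) XXXXXX_XXXX_
8) _XXXXXX_XXXX
9) X_XXXXXX_XXX

10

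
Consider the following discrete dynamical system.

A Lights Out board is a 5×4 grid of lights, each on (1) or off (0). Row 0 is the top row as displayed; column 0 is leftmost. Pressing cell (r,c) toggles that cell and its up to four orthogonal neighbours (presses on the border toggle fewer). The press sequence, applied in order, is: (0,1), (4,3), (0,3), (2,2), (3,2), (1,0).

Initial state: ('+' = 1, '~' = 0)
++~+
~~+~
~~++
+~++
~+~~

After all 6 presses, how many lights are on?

step 0: ++~+
~~+~
~~++
+~++
~+~~
step 1: ~~++
~++~
~~++
+~++
~+~~
step 2: ~~++
~++~
~~++
+~+~
~+++
step 3: ~~~~
~+++
~~++
+~+~
~+++
step 4: ~~~~
~+~+
~+~~
+~~~
~+++
step 5: ~~~~
~+~+
~++~
++++
~+~+
step 6: +~~~
+~~+
+++~
++++
~+~+

12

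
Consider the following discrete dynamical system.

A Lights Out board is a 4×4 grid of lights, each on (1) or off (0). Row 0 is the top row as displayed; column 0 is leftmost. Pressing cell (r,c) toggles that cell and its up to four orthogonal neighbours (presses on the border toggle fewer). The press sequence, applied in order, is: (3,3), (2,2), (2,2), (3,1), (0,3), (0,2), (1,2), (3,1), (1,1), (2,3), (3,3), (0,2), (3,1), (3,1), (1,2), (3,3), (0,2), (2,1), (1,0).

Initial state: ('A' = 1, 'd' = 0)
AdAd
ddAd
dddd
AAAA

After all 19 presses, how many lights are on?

5

0) AdAd
ddAd
dddd
AAAA
1) AdAd
ddAd
dddA
AAdd
2) AdAd
dddd
dAAd
AAAd
3) AdAd
ddAd
dddA
AAdd
4) AdAd
ddAd
dAdA
ddAd
5) AddA
ddAA
dAdA
ddAd
6) AAAd
dddA
dAdA
ddAd
7) AAdd
dAAd
dAAA
ddAd
8) AAdd
dAAd
ddAA
AAdd
9) Addd
Addd
dAAA
AAdd
10) Addd
AddA
dAdd
AAdA
11) Addd
AddA
dAdA
AAAd
12) AAAA
AdAA
dAdA
AAAd
13) AAAA
AdAA
dddA
dddd
14) AAAA
AdAA
dAdA
AAAd
15) AAdA
AAdd
dAAA
AAAd
16) AAdA
AAdd
dAAd
AAdA
17) AdAd
AAAd
dAAd
AAdA
18) AdAd
AdAd
Addd
AddA
19) ddAd
dAAd
dddd
AddA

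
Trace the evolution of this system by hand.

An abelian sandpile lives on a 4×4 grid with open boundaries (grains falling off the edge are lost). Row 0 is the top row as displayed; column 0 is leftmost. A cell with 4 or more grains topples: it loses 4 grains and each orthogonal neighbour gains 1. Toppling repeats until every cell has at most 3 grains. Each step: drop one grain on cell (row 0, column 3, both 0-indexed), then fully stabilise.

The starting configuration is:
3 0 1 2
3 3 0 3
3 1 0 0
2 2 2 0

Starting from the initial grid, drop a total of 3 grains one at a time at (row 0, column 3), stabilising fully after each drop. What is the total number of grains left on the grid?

25

k=0  3 0 1 2
3 3 0 3
3 1 0 0
2 2 2 0
k=1  3 0 1 3
3 3 0 3
3 1 0 0
2 2 2 0
k=2  3 0 2 1
3 3 1 0
3 1 0 1
2 2 2 0
k=3  3 0 2 2
3 3 1 0
3 1 0 1
2 2 2 0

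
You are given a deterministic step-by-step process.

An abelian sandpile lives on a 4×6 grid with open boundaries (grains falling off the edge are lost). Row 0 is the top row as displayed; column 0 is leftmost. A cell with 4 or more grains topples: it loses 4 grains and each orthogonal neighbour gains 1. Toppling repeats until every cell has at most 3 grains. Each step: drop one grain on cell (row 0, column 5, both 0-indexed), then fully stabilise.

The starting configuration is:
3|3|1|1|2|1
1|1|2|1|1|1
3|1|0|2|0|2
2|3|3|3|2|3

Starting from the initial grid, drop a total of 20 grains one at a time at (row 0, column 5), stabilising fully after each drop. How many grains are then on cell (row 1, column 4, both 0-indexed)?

t=0: 3|3|1|1|2|1
1|1|2|1|1|1
3|1|0|2|0|2
2|3|3|3|2|3
t=1: 3|3|1|1|2|2
1|1|2|1|1|1
3|1|0|2|0|2
2|3|3|3|2|3
t=2: 3|3|1|1|2|3
1|1|2|1|1|1
3|1|0|2|0|2
2|3|3|3|2|3
t=3: 3|3|1|1|3|0
1|1|2|1|1|2
3|1|0|2|0|2
2|3|3|3|2|3
t=4: 3|3|1|1|3|1
1|1|2|1|1|2
3|1|0|2|0|2
2|3|3|3|2|3
t=5: 3|3|1|1|3|2
1|1|2|1|1|2
3|1|0|2|0|2
2|3|3|3|2|3
t=6: 3|3|1|1|3|3
1|1|2|1|1|2
3|1|0|2|0|2
2|3|3|3|2|3
t=7: 3|3|1|2|0|1
1|1|2|1|2|3
3|1|0|2|0|2
2|3|3|3|2|3
t=8: 3|3|1|2|0|2
1|1|2|1|2|3
3|1|0|2|0|2
2|3|3|3|2|3
t=9: 3|3|1|2|0|3
1|1|2|1|2|3
3|1|0|2|0|2
2|3|3|3|2|3
t=10: 3|3|1|2|1|1
1|1|2|1|3|0
3|1|0|2|0|3
2|3|3|3|2|3
t=11: 3|3|1|2|1|2
1|1|2|1|3|0
3|1|0|2|0|3
2|3|3|3|2|3
t=12: 3|3|1|2|1|3
1|1|2|1|3|0
3|1|0|2|0|3
2|3|3|3|2|3
t=13: 3|3|1|2|2|0
1|1|2|1|3|1
3|1|0|2|0|3
2|3|3|3|2|3
t=14: 3|3|1|2|2|1
1|1|2|1|3|1
3|1|0|2|0|3
2|3|3|3|2|3
t=15: 3|3|1|2|2|2
1|1|2|1|3|1
3|1|0|2|0|3
2|3|3|3|2|3
t=16: 3|3|1|2|2|3
1|1|2|1|3|1
3|1|0|2|0|3
2|3|3|3|2|3
t=17: 3|3|1|2|3|0
1|1|2|1|3|2
3|1|0|2|0|3
2|3|3|3|2|3
t=18: 3|3|1|2|3|1
1|1|2|1|3|2
3|1|0|2|0|3
2|3|3|3|2|3
t=19: 3|3|1|2|3|2
1|1|2|1|3|2
3|1|0|2|0|3
2|3|3|3|2|3
t=20: 3|3|1|2|3|3
1|1|2|1|3|2
3|1|0|2|0|3
2|3|3|3|2|3

3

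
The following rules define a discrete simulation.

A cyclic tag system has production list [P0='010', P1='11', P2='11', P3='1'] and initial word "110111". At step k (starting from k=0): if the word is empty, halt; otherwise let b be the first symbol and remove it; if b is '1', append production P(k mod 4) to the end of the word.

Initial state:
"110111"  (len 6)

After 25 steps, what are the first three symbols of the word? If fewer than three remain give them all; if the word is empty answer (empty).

101

gen 0: "110111"  (len 6)
gen 1: "10111010"  (len 8)
gen 2: "011101011"  (len 9)
gen 3: "11101011"  (len 8)
gen 4: "11010111"  (len 8)
gen 5: "1010111010"  (len 10)
gen 6: "01011101011"  (len 11)
gen 7: "1011101011"  (len 10)
gen 8: "0111010111"  (len 10)
gen 9: "111010111"  (len 9)
gen 10: "1101011111"  (len 10)
gen 11: "10101111111"  (len 11)
gen 12: "01011111111"  (len 11)
gen 13: "1011111111"  (len 10)
gen 14: "01111111111"  (len 11)
gen 15: "1111111111"  (len 10)
gen 16: "1111111111"  (len 10)
gen 17: "111111111010"  (len 12)
gen 18: "1111111101011"  (len 13)
gen 19: "11111110101111"  (len 14)
gen 20: "11111101011111"  (len 14)
gen 21: "1111101011111010"  (len 16)
gen 22: "11110101111101011"  (len 17)
gen 23: "111010111110101111"  (len 18)
gen 24: "110101111101011111"  (len 18)
gen 25: "10101111101011111010"  (len 20)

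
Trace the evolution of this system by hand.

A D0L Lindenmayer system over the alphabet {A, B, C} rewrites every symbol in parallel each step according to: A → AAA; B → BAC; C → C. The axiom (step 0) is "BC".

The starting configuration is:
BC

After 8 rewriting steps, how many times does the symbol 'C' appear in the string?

9

gen 0: BC
gen 1: BACC
gen 2: BACAAACC
gen 3: BACAAACAAAAAAAAACC
gen 4: BACAAACAAAAAAAAACAAAAAAAAAAAAAAAAAAAAAAAAAAACC
gen 5: BACAAACAAAAAAAAACAAAAAAAAAAAAAAAAAAAAAAAAAAACAAAAAAAAAAAAA…AAAAAAAAAAAAAAAAAAAAAAAAAAAAAAAAAAAAAAAAAAAAAAAAAAAAAAAACC  (len 128)
gen 6: BACAAACAAAAAAAAACAAAAAAAAAAAAAAAAAAAAAAAAAAACAAAAAAAAAAAAA…AAAAAAAAAAAAAAAAAAAAAAAAAAAAAAAAAAAAAAAAAAAAAAAAAAAAAAAACC  (len 372)
gen 7: BACAAACAAAAAAAAACAAAAAAAAAAAAAAAAAAAAAAAAAAACAAAAAAAAAAAAA…AAAAAAAAAAAAAAAAAAAAAAAAAAAAAAAAAAAAAAAAAAAAAAAAAAAAAAAACC  (len 1102)
gen 8: BACAAACAAAAAAAAACAAAAAAAAAAAAAAAAAAAAAAAAAAACAAAAAAAAAAAAA…AAAAAAAAAAAAAAAAAAAAAAAAAAAAAAAAAAAAAAAAAAAAAAAAAAAAAAAACC  (len 3290)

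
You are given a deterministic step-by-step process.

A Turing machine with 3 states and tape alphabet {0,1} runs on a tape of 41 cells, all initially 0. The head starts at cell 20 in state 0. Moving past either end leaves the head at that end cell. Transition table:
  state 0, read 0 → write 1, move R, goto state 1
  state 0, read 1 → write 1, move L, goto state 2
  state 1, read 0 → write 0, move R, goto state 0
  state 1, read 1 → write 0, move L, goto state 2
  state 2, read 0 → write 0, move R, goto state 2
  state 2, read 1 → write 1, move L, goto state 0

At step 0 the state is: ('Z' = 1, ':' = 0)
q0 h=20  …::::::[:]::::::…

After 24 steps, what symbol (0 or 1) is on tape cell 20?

0) q0 h=20  …::::::[:]::::::…
1) q1 h=21  …:::::Z[:]::::::…
2) q0 h=22  …::::Z:[:]::::::…
3) q1 h=23  …:::Z:Z[:]::::::…
4) q0 h=24  …::Z:Z:[:]::::::…
5) q1 h=25  …:Z:Z:Z[:]::::::…
6) q0 h=26  …Z:Z:Z:[:]::::::…
7) q1 h=27  …:Z:Z:Z[:]::::::…
8) q0 h=28  …Z:Z:Z:[:]::::::…
9) q1 h=29  …:Z:Z:Z[:]::::::…
10) q0 h=30  …Z:Z:Z:[:]::::::…
11) q1 h=31  …:Z:Z:Z[:]::::::…
12) q0 h=32  …Z:Z:Z:[:]::::::…
13) q1 h=33  …:Z:Z:Z[:]::::::…
14) q0 h=34  …Z:Z:Z:[:]::::::|
15) q1 h=35  …:Z:Z:Z[:]:::::|
16) q0 h=36  …Z:Z:Z:[:]::::|
17) q1 h=37  …:Z:Z:Z[:]:::|
18) q0 h=38  …Z:Z:Z:[:]::|
19) q1 h=39  …:Z:Z:Z[:]:|
20) q0 h=40  …Z:Z:Z:[:]|
21) q1 h=40  …Z:Z:Z:[Z]|
22) q2 h=39  …:Z:Z:Z[:]:|
23) q2 h=40  …Z:Z:Z:[:]|
24) q2 h=40  …Z:Z:Z:[:]|

1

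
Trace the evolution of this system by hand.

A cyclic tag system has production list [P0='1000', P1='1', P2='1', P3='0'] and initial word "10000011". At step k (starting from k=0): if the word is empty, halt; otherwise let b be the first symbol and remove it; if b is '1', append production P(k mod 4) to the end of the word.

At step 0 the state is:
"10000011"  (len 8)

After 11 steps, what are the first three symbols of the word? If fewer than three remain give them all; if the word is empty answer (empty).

[0] "10000011"  (len 8)
[1] "00000111000"  (len 11)
[2] "0000111000"  (len 10)
[3] "000111000"  (len 9)
[4] "00111000"  (len 8)
[5] "0111000"  (len 7)
[6] "111000"  (len 6)
[7] "110001"  (len 6)
[8] "100010"  (len 6)
[9] "000101000"  (len 9)
[10] "00101000"  (len 8)
[11] "0101000"  (len 7)

010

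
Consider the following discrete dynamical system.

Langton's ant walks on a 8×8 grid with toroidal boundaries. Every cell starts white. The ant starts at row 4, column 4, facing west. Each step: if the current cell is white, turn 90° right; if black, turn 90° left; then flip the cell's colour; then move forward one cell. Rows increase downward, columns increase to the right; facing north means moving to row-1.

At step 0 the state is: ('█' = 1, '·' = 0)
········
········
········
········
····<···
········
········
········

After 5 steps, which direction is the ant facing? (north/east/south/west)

[0] ········
········
········
········
····<···
········
········
········
[1] ········
········
········
····^···
····█···
········
········
········
[2] ········
········
········
····█>··
····█···
········
········
········
[3] ········
········
········
····██··
····█v··
········
········
········
[4] ········
········
········
····██··
····<█··
········
········
········
[5] ········
········
········
····██··
·····█··
····v···
········
········

south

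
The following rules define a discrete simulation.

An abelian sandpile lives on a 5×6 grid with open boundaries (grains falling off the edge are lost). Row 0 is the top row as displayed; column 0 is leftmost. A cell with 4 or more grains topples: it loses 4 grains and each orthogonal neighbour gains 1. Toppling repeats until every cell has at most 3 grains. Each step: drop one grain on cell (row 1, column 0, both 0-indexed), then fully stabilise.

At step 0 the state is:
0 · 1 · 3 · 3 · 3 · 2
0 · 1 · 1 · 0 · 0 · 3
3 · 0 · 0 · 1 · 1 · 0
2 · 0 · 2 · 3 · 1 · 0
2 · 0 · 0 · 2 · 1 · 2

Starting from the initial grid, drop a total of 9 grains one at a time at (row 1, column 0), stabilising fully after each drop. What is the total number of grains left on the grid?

43

gen 0: 0 · 1 · 3 · 3 · 3 · 2
0 · 1 · 1 · 0 · 0 · 3
3 · 0 · 0 · 1 · 1 · 0
2 · 0 · 2 · 3 · 1 · 0
2 · 0 · 0 · 2 · 1 · 2
gen 1: 0 · 1 · 3 · 3 · 3 · 2
1 · 1 · 1 · 0 · 0 · 3
3 · 0 · 0 · 1 · 1 · 0
2 · 0 · 2 · 3 · 1 · 0
2 · 0 · 0 · 2 · 1 · 2
gen 2: 0 · 1 · 3 · 3 · 3 · 2
2 · 1 · 1 · 0 · 0 · 3
3 · 0 · 0 · 1 · 1 · 0
2 · 0 · 2 · 3 · 1 · 0
2 · 0 · 0 · 2 · 1 · 2
gen 3: 0 · 1 · 3 · 3 · 3 · 2
3 · 1 · 1 · 0 · 0 · 3
3 · 0 · 0 · 1 · 1 · 0
2 · 0 · 2 · 3 · 1 · 0
2 · 0 · 0 · 2 · 1 · 2
gen 4: 1 · 1 · 3 · 3 · 3 · 2
1 · 2 · 1 · 0 · 0 · 3
0 · 1 · 0 · 1 · 1 · 0
3 · 0 · 2 · 3 · 1 · 0
2 · 0 · 0 · 2 · 1 · 2
gen 5: 1 · 1 · 3 · 3 · 3 · 2
2 · 2 · 1 · 0 · 0 · 3
0 · 1 · 0 · 1 · 1 · 0
3 · 0 · 2 · 3 · 1 · 0
2 · 0 · 0 · 2 · 1 · 2
gen 6: 1 · 1 · 3 · 3 · 3 · 2
3 · 2 · 1 · 0 · 0 · 3
0 · 1 · 0 · 1 · 1 · 0
3 · 0 · 2 · 3 · 1 · 0
2 · 0 · 0 · 2 · 1 · 2
gen 7: 2 · 1 · 3 · 3 · 3 · 2
0 · 3 · 1 · 0 · 0 · 3
1 · 1 · 0 · 1 · 1 · 0
3 · 0 · 2 · 3 · 1 · 0
2 · 0 · 0 · 2 · 1 · 2
gen 8: 2 · 1 · 3 · 3 · 3 · 2
1 · 3 · 1 · 0 · 0 · 3
1 · 1 · 0 · 1 · 1 · 0
3 · 0 · 2 · 3 · 1 · 0
2 · 0 · 0 · 2 · 1 · 2
gen 9: 2 · 1 · 3 · 3 · 3 · 2
2 · 3 · 1 · 0 · 0 · 3
1 · 1 · 0 · 1 · 1 · 0
3 · 0 · 2 · 3 · 1 · 0
2 · 0 · 0 · 2 · 1 · 2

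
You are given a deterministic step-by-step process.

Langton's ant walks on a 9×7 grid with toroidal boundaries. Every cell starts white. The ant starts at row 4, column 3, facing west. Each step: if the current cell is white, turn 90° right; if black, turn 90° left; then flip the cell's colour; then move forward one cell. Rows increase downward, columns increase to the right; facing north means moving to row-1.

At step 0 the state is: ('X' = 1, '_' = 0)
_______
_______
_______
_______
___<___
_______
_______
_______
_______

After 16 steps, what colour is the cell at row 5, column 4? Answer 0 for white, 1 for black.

0) _______
_______
_______
_______
___<___
_______
_______
_______
_______
1) _______
_______
_______
___^___
___X___
_______
_______
_______
_______
2) _______
_______
_______
___X>__
___X___
_______
_______
_______
_______
3) _______
_______
_______
___XX__
___Xv__
_______
_______
_______
_______
4) _______
_______
_______
___XX__
___<X__
_______
_______
_______
_______
5) _______
_______
_______
___XX__
____X__
___v___
_______
_______
_______
6) _______
_______
_______
___XX__
____X__
__<X___
_______
_______
_______
7) _______
_______
_______
___XX__
__^_X__
__XX___
_______
_______
_______
8) _______
_______
_______
___XX__
__X>X__
__XX___
_______
_______
_______
9) _______
_______
_______
___XX__
__XXX__
__Xv___
_______
_______
_______
10) _______
_______
_______
___XX__
__XXX__
__X_>__
_______
_______
_______
11) _______
_______
_______
___XX__
__XXX__
__X_X__
____v__
_______
_______
12) _______
_______
_______
___XX__
__XXX__
__X_X__
___<X__
_______
_______
13) _______
_______
_______
___XX__
__XXX__
__X^X__
___XX__
_______
_______
14) _______
_______
_______
___XX__
__XXX__
__XX>__
___XX__
_______
_______
15) _______
_______
_______
___XX__
__XX^__
__XX___
___XX__
_______
_______
16) _______
_______
_______
___XX__
__X<___
__XX___
___XX__
_______
_______

0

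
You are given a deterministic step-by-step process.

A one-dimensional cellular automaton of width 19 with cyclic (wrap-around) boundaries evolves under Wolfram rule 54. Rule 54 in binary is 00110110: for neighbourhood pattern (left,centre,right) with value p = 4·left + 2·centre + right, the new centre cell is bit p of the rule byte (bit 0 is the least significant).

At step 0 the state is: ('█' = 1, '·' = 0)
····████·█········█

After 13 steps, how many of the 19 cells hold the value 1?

7

k=0  ····████·█········█
k=1  █··█····███······██
k=2  ·████··█···█····█··
k=3  █····████·███··███·
k=4  ██··█····█···██···█
k=5  ··████··███·█··█·█·
k=6  ·█····██···████████
k=7  ███··█··█·█········
k=8  ···█████████······█
k=9  █·█·········█····██
k=10  ·███·······███··█··
k=11  █···█·····█···████·
k=12  ██·███···███·█····█
k=13  ··█···█·█···███··█·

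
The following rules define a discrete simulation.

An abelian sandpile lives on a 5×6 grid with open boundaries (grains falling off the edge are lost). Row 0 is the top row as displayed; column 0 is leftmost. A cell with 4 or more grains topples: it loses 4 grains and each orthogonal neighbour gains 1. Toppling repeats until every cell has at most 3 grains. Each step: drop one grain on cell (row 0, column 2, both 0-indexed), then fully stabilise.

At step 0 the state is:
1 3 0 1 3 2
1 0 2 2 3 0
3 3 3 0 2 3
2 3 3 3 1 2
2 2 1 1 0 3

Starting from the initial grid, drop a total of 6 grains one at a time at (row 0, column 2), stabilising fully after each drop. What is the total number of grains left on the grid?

k=0  1 3 0 1 3 2
1 0 2 2 3 0
3 3 3 0 2 3
2 3 3 3 1 2
2 2 1 1 0 3
k=1  1 3 1 1 3 2
1 0 2 2 3 0
3 3 3 0 2 3
2 3 3 3 1 2
2 2 1 1 0 3
k=2  1 3 2 1 3 2
1 0 2 2 3 0
3 3 3 0 2 3
2 3 3 3 1 2
2 2 1 1 0 3
k=3  1 3 3 1 3 2
1 0 2 2 3 0
3 3 3 0 2 3
2 3 3 3 1 2
2 2 1 1 0 3
k=4  2 0 1 2 3 2
1 1 3 2 3 0
3 3 3 0 2 3
2 3 3 3 1 2
2 2 1 1 0 3
k=5  2 0 2 2 3 2
1 1 3 2 3 0
3 3 3 0 2 3
2 3 3 3 1 2
2 2 1 1 0 3
k=6  2 0 3 2 3 2
1 1 3 2 3 0
3 3 3 0 2 3
2 3 3 3 1 2
2 2 1 1 0 3

59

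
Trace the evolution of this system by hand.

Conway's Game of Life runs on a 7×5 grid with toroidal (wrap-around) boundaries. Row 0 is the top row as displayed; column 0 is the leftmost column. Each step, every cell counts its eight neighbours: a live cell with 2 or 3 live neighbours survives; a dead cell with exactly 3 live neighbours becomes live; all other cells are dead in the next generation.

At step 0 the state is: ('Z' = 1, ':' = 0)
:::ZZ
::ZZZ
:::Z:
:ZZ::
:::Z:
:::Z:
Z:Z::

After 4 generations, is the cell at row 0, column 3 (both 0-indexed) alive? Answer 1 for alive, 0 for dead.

0

t=0: :::ZZ
::ZZZ
:::Z:
:ZZ::
:::Z:
:::Z:
Z:Z::
t=1: ZZ:::
::Z::
:Z::Z
::ZZ:
:::Z:
::ZZZ
::Z::
t=2: :ZZ::
::Z::
:Z:::
::ZZZ
:::::
::Z:Z
Z:Z:Z
t=3: Z:Z::
::Z::
:Z:::
::ZZ:
::Z:Z
ZZ::Z
Z:Z:Z
t=4: Z:Z:Z
::Z::
:Z:Z:
:ZZZ:
::Z:Z
::Z::
::Z::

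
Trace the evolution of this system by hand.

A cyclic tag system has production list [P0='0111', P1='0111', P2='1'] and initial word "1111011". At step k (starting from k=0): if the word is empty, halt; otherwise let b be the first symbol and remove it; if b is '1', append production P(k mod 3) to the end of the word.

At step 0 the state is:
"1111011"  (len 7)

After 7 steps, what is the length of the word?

k=0  "1111011"  (len 7)
k=1  "1110110111"  (len 10)
k=2  "1101101110111"  (len 13)
k=3  "1011011101111"  (len 13)
k=4  "0110111011110111"  (len 16)
k=5  "110111011110111"  (len 15)
k=6  "101110111101111"  (len 15)
k=7  "011101111011110111"  (len 18)

18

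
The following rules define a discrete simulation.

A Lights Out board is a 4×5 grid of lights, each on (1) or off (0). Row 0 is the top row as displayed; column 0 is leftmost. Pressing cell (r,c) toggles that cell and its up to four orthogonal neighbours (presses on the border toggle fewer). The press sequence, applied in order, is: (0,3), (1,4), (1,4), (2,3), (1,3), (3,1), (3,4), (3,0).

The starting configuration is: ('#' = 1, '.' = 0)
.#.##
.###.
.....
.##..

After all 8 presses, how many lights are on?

0) .#.##
.###.
.....
.##..
1) .##..
.##..
.....
.##..
2) .##.#
.####
....#
.##..
3) .##..
.##..
.....
.##..
4) .##..
.###.
..###
.###.
5) .###.
.#..#
..#.#
.###.
6) .###.
.#..#
.##.#
#..#.
7) .###.
.#..#
.##..
#...#
8) .###.
.#..#
###..
.#..#

10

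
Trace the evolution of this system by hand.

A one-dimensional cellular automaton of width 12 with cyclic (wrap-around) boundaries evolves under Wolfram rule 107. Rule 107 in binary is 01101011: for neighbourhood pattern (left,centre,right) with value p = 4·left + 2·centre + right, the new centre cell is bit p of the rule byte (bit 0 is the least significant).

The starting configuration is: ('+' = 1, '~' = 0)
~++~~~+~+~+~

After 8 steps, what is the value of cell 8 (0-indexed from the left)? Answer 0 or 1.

1

gen 0: ~++~~~+~+~+~
gen 1: +++~++~+~+~~
gen 2: +~+++++~+~~+
gen 3: +++~~~++~~++
gen 4: ~~+~++++~++~
gen 5: ++~++~~++++~
gen 6: +++++~++~~++
gen 7: ~~~~++++~++~
gen 8: +++++~~++++~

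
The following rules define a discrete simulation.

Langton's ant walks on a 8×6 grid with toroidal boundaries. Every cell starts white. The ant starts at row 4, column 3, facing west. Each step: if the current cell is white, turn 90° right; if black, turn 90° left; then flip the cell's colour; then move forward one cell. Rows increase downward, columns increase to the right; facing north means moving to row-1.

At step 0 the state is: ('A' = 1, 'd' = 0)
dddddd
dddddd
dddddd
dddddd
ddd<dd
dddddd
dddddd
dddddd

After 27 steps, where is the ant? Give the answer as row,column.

6,0

gen 0: dddddd
dddddd
dddddd
dddddd
ddd<dd
dddddd
dddddd
dddddd
gen 1: dddddd
dddddd
dddddd
ddd^dd
dddAdd
dddddd
dddddd
dddddd
gen 2: dddddd
dddddd
dddddd
dddA>d
dddAdd
dddddd
dddddd
dddddd
gen 3: dddddd
dddddd
dddddd
dddAAd
dddAvd
dddddd
dddddd
dddddd
gen 4: dddddd
dddddd
dddddd
dddAAd
ddd<Ad
dddddd
dddddd
dddddd
gen 5: dddddd
dddddd
dddddd
dddAAd
ddddAd
dddvdd
dddddd
dddddd
gen 6: dddddd
dddddd
dddddd
dddAAd
ddddAd
dd<Add
dddddd
dddddd
gen 7: dddddd
dddddd
dddddd
dddAAd
dd^dAd
ddAAdd
dddddd
dddddd
gen 8: dddddd
dddddd
dddddd
dddAAd
ddA>Ad
ddAAdd
dddddd
dddddd
gen 9: dddddd
dddddd
dddddd
dddAAd
ddAAAd
ddAvdd
dddddd
dddddd
gen 10: dddddd
dddddd
dddddd
dddAAd
ddAAAd
ddAd>d
dddddd
dddddd
gen 11: dddddd
dddddd
dddddd
dddAAd
ddAAAd
ddAdAd
ddddvd
dddddd
gen 12: dddddd
dddddd
dddddd
dddAAd
ddAAAd
ddAdAd
ddd<Ad
dddddd
gen 13: dddddd
dddddd
dddddd
dddAAd
ddAAAd
ddA^Ad
dddAAd
dddddd
gen 14: dddddd
dddddd
dddddd
dddAAd
ddAAAd
ddAA>d
dddAAd
dddddd
gen 15: dddddd
dddddd
dddddd
dddAAd
ddAA^d
ddAAdd
dddAAd
dddddd
gen 16: dddddd
dddddd
dddddd
dddAAd
ddA<dd
ddAAdd
dddAAd
dddddd
gen 17: dddddd
dddddd
dddddd
dddAAd
ddAddd
ddAvdd
dddAAd
dddddd
gen 18: dddddd
dddddd
dddddd
dddAAd
ddAddd
ddAd>d
dddAAd
dddddd
gen 19: dddddd
dddddd
dddddd
dddAAd
ddAddd
ddAdAd
dddAvd
dddddd
gen 20: dddddd
dddddd
dddddd
dddAAd
ddAddd
ddAdAd
dddAd>
dddddd
gen 21: dddddd
dddddd
dddddd
dddAAd
ddAddd
ddAdAd
dddAdA
dddddv
gen 22: dddddd
dddddd
dddddd
dddAAd
ddAddd
ddAdAd
dddAdA
dddd<A
gen 23: dddddd
dddddd
dddddd
dddAAd
ddAddd
ddAdAd
dddA^A
ddddAA
gen 24: dddddd
dddddd
dddddd
dddAAd
ddAddd
ddAdAd
dddAA>
ddddAA
gen 25: dddddd
dddddd
dddddd
dddAAd
ddAddd
ddAdA^
dddAAd
ddddAA
gen 26: dddddd
dddddd
dddddd
dddAAd
ddAddd
>dAdAA
dddAAd
ddddAA
gen 27: dddddd
dddddd
dddddd
dddAAd
ddAddd
AdAdAA
vddAAd
ddddAA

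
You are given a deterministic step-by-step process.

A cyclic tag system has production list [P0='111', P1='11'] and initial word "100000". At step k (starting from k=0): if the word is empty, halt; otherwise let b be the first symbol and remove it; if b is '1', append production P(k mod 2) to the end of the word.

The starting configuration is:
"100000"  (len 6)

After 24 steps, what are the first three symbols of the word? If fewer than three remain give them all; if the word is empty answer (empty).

111

t=0: "100000"  (len 6)
t=1: "00000111"  (len 8)
t=2: "0000111"  (len 7)
t=3: "000111"  (len 6)
t=4: "00111"  (len 5)
t=5: "0111"  (len 4)
t=6: "111"  (len 3)
t=7: "11111"  (len 5)
t=8: "111111"  (len 6)
t=9: "11111111"  (len 8)
t=10: "111111111"  (len 9)
t=11: "11111111111"  (len 11)
t=12: "111111111111"  (len 12)
t=13: "11111111111111"  (len 14)
t=14: "111111111111111"  (len 15)
t=15: "11111111111111111"  (len 17)
t=16: "111111111111111111"  (len 18)
t=17: "11111111111111111111"  (len 20)
t=18: "111111111111111111111"  (len 21)
t=19: "11111111111111111111111"  (len 23)
t=20: "111111111111111111111111"  (len 24)
t=21: "11111111111111111111111111"  (len 26)
t=22: "111111111111111111111111111"  (len 27)
t=23: "11111111111111111111111111111"  (len 29)
t=24: "111111111111111111111111111111"  (len 30)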